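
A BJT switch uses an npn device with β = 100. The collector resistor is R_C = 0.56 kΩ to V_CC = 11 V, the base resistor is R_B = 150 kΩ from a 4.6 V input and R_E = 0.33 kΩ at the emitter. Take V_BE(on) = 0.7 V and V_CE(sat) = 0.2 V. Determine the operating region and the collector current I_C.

Assume active. Base-emitter loop: I_B = (V_BB − V_BE)/(R_B + (β+1)R_E) = (4.6 − 0.7)/(150 + 101×0.33) = 0.0213 mA.
I_C = β·I_B = 100×0.0213 = 2.13 mA.
V_CE = V_CC − I_C·R_C − I_E·R_E = 11 − 2.13×0.56 − 2.15×0.33 = 9.1 V > V_CE(sat), so the active-region assumption holds.

active; I_C ≈ 2.1 mA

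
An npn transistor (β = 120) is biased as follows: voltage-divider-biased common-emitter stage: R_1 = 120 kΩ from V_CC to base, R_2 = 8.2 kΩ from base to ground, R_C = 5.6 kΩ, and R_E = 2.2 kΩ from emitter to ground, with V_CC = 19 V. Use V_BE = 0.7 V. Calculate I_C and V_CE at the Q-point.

Thevenize the base divider: V_Th = V_CC·R_2/(R_1+R_2) = 19×8.2/128 = 1.22 V, R_Th = R_1‖R_2 = 7.68 kΩ.
Base-emitter loop: V_Th = I_B·R_Th + V_BE + (β+1)I_B·R_E, so I_B = (1.22 − 0.7) / (7.68 + 121×2.2) = 0.00188 mA.
I_C = β·I_B = 120×0.00188 = 0.226 mA, and I_E = (β+1)I_B = 0.228 mA.
V_CE = V_CC − I_C·R_C − I_E·R_E = 19 − 0.226×5.6 − 0.228×2.2 = 17.2 V.
V_CE = 17.2 V > 0.2 V confirms active-region operation.

I_C ≈ 0.23 mA, V_CE ≈ 17 V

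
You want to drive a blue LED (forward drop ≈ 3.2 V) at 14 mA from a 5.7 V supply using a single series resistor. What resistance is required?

The resistor drops V_S − V_D = 5.7 − 3.2 = 2.5 V at 14 mA.
R = 2.5 V / 14 mA = 0.179 kΩ.

R ≈ 0.18 kΩ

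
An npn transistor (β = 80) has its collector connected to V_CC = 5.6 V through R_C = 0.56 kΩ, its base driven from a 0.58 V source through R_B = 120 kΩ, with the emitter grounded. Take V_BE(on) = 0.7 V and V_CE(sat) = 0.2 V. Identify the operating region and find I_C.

cutoff; I_C ≈ 0

V_BB = 0.58 V ≤ V_BE(on) = 0.7 V, so the base-emitter junction is not forward biased.
The transistor is in cutoff: I_B = I_C = 0.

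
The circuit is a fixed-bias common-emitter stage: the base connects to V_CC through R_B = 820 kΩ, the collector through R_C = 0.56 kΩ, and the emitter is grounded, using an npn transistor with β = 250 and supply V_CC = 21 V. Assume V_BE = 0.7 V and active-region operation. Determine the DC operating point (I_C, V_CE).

I_C ≈ 6.2 mA, V_CE ≈ 18 V

Base loop: V_CC = I_B·R_B + V_BE, so I_B = (21 − 0.7)/820 kΩ = 0.0248 mA.
In the active region I_C = β·I_B = 250 × 0.0248 = 6.19 mA.
Collector loop: V_CE = V_CC − I_C·R_C = 21 − 6.19×0.56 = 17.5 V.
Since V_CE = 17.5 V > V_CE(sat) ≈ 0.2 V, the transistor is in the active region as assumed.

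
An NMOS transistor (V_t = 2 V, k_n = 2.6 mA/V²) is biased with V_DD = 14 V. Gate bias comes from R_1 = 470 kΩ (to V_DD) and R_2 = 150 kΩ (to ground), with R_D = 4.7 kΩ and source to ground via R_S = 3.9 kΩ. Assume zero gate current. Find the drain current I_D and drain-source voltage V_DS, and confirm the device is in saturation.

I_D ≈ 0.24 mA, V_DS ≈ 12 V

V_G = V_DD·R_2/(R_1+R_2) = 14×150/620 = 3.39 V.
Assume saturation: I_D = (k_n/2)(V_GS − V_t)² with V_GS = V_G − I_D·R_S = 3.39 − 3.9·I_D.
Substituting gives 19.8·I_D² − 15.1·I_D + 2.5 = 0, with roots I_D = 0.244 or 0.517 mA.
The root I_D = 0.517 mA gives V_GS = 1.37 V ≤ V_t, so take I_D = 0.244 mA.
Then V_GS = 2.43 V and V_DS = V_DD − I_D(R_D+R_S) = 14 − 0.244×8.6 = 11.9 V.
Saturation requires V_DS ≥ V_GS − V_t = 0.434 V; 11.9 ≥ 0.434 ✓.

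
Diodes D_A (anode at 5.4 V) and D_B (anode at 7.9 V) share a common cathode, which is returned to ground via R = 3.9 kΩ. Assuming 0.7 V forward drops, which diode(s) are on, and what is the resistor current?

Assume both conduct. Then node N would need to be at both 5.4−0.7 = 4.7 V and 7.9−0.7 = 7.2 V, which is impossible.
Assume only D_B conducts: V_N = 7.9 − 0.7 = 7.2 V, so I_R = 7.2/3.9 = 1.85 mA.
Check D_A: its anode-to-cathode voltage is 5.4 − 7.2 = -1.8 V < 0.7 V, so it is off. The assumption is consistent.

Only D_B conducts; I_R ≈ 1.8 mA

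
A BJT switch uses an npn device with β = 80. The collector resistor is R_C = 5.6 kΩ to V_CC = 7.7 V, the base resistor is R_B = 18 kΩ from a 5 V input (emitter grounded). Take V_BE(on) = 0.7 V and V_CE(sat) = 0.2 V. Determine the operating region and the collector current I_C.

saturation; I_C ≈ 1.3 mA

Assume active: I_B = (5 − 0.7)/18 = 0.239 mA, giving I_C = β·I_B = 19.1 mA.
But then V_CE = 7.7 − 19.1×5.6 = -99.3 V < V_CE(sat) = 0.2 V — impossible in the active region.
So the transistor is saturated. With V_CE = 0.2 V, I_C = (V_CC − 0.2)/R_C = 7.5/5.6 = 1.34 mA.
Check: β·I_B = 19.1 mA > I_C = 1.34 mA, confirming saturation.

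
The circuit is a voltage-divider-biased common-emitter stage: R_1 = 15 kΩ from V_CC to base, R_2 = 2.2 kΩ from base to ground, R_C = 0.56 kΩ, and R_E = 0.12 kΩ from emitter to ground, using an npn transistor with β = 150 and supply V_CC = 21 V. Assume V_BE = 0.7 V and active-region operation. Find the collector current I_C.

Thevenize the base divider: V_Th = V_CC·R_2/(R_1+R_2) = 21×2.2/17.2 = 2.69 V, R_Th = R_1‖R_2 = 1.92 kΩ.
Base-emitter loop: V_Th = I_B·R_Th + V_BE + (β+1)I_B·R_E, so I_B = (2.69 − 0.7) / (1.92 + 151×0.12) = 0.0991 mA.
I_C = β·I_B = 150×0.0991 = 14.9 mA, and I_E = (β+1)I_B = 15 mA.
V_CE = V_CC − I_C·R_C − I_E·R_E = 21 − 14.9×0.56 − 15×0.12 = 10.9 V.
V_CE = 10.9 V > 0.2 V confirms active-region operation.

I_C ≈ 15 mA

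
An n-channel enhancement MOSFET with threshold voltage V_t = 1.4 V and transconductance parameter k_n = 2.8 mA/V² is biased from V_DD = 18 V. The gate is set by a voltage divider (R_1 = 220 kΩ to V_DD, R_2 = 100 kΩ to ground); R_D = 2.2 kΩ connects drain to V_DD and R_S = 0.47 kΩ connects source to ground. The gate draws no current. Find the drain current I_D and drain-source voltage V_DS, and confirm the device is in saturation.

I_D ≈ 5 mA, V_DS ≈ 4.7 V

V_G = V_DD·R_2/(R_1+R_2) = 18×100/320 = 5.62 V.
Assume saturation: I_D = (k_n/2)(V_GS − V_t)² with V_GS = V_G − I_D·R_S = 5.62 − 0.47·I_D.
Substituting gives 0.309·I_D² − 6.56·I_D + 25 = 0, with roots I_D = 4.98 or 16.2 mA.
The root I_D = 16.2 mA gives V_GS = -2.01 V ≤ V_t, so take I_D = 4.98 mA.
Then V_GS = 3.29 V and V_DS = V_DD − I_D(R_D+R_S) = 18 − 4.98×2.67 = 4.71 V.
Saturation requires V_DS ≥ V_GS − V_t = 1.89 V; 4.71 ≥ 1.89 ✓.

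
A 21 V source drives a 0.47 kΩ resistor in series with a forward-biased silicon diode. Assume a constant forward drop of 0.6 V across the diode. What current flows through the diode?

I ≈ 43 mA

KVL around the loop: 21 = V_D + I·R = 0.6 + I × 0.47 kΩ.
So I = (21 − 0.6) / 0.47 kΩ = 20.4 / 0.47 = 43.4 mA.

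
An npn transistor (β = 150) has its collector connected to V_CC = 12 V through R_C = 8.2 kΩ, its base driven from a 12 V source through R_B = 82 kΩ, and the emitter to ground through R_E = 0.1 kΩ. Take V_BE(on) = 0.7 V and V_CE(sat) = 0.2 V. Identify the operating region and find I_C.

saturation; I_C ≈ 1.4 mA

Assume active: I_B = (12 − 0.7)/(82 + 151×0.1) = 0.116 mA, I_C = β·I_B = 17.5 mA.
Then V_CE = 12 − 17.5×8.2 − 17.6×0.1 = -133 V < 0.2 V — the active assumption fails.
Re-solve with V_CE = 0.2 V. KCL at the emitter: V_E/R_E = (V_BB−0.7−V_E)/R_B + (V_CC−0.2−V_E)/R_C, giving V_E = 0.156 V.
I_C = (V_CC − 0.2 − V_E)/R_C = (11.8 − 0.156)/8.2 = 1.42 mA.
Check: I_B = (11.3 − 0.156)/82 = 0.136 mA, and β·I_B = 20.4 mA > I_C, confirming saturation.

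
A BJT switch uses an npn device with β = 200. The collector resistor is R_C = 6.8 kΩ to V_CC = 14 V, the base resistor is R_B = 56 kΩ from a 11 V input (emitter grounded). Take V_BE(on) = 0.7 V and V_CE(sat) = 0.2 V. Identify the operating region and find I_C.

saturation; I_C ≈ 2 mA

Assume active: I_B = (11 − 0.7)/56 = 0.184 mA, giving I_C = β·I_B = 36.8 mA.
But then V_CE = 14 − 36.8×6.8 = -236 V < V_CE(sat) = 0.2 V — impossible in the active region.
So the transistor is saturated. With V_CE = 0.2 V, I_C = (V_CC − 0.2)/R_C = 13.8/6.8 = 2.03 mA.
Check: β·I_B = 36.8 mA > I_C = 2.03 mA, confirming saturation.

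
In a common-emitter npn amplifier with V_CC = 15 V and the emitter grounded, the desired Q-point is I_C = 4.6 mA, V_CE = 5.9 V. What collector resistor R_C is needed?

Collector loop: V_CC = I_C·R_C + V_CE.
R_C = (V_CC − V_CE)/I_C = (15 − 5.9)/4.6 = 1.98 kΩ.

R_C ≈ 2 kΩ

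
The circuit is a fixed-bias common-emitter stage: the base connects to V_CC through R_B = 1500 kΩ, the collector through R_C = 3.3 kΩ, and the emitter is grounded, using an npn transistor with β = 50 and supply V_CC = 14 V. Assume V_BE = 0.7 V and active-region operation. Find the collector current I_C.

Base loop: V_CC = I_B·R_B + V_BE, so I_B = (14 − 0.7)/1500 kΩ = 0.00887 mA.
In the active region I_C = β·I_B = 50 × 0.00887 = 0.443 mA.
Collector loop: V_CE = V_CC − I_C·R_C = 14 − 0.443×3.3 = 12.5 V.
Since V_CE = 12.5 V > V_CE(sat) ≈ 0.2 V, the transistor is in the active region as assumed.

I_C ≈ 0.44 mA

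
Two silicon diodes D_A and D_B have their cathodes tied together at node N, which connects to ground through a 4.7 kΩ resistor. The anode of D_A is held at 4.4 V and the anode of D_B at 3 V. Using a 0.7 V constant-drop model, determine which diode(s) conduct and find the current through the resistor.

Assume both conduct. Then node N would need to be at both 4.4−0.7 = 3.7 V and 3−0.7 = 2.3 V, which is impossible.
Assume only D_A conducts: V_N = 4.4 − 0.7 = 3.7 V, so I_R = 3.7/4.7 = 0.787 mA.
Check D_B: its anode-to-cathode voltage is 3 − 3.7 = -0.7 V < 0.7 V, so it is off. The assumption is consistent.

Only D_A conducts; I_R ≈ 0.79 mA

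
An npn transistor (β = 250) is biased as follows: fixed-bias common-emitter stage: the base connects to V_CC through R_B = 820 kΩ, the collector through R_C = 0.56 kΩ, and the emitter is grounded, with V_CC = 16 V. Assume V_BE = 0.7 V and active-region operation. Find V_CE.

Base loop: V_CC = I_B·R_B + V_BE, so I_B = (16 − 0.7)/820 kΩ = 0.0187 mA.
In the active region I_C = β·I_B = 250 × 0.0187 = 4.66 mA.
Collector loop: V_CE = V_CC − I_C·R_C = 16 − 4.66×0.56 = 13.4 V.
Since V_CE = 13.4 V > V_CE(sat) ≈ 0.2 V, the transistor is in the active region as assumed.

V_CE ≈ 13 V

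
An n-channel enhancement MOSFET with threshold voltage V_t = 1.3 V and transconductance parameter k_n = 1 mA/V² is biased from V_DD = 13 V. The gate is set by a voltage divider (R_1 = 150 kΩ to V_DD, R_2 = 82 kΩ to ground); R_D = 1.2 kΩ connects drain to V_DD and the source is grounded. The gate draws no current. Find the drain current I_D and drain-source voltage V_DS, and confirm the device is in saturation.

V_G = V_DD·R_2/(R_1+R_2) = 13×82/232 = 4.59 V. With the source grounded, V_GS = V_G = 4.59 V.
Assume saturation: I_D = (k_n/2)(V_GS − V_t)² = (1/2)×(4.59 − 1.3)² = 0.5×3.29² = 5.43 mA.
V_DS = V_DD − I_D·R_D = 13 − 5.43×1.2 = 6.49 V.
Saturation requires V_DS ≥ V_GS − V_t = 3.29 V; 6.49 ≥ 3.29 ✓.

I_D ≈ 5.4 mA, V_DS ≈ 6.5 V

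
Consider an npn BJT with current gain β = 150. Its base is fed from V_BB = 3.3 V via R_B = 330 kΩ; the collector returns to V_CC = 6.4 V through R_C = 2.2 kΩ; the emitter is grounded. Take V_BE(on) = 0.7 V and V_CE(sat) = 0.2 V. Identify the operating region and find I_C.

active; I_C ≈ 1.2 mA

Assume active. Base-emitter loop: I_B = (V_BB − V_BE)/R_B = (3.3 − 0.7)/330 = 0.00788 mA.
I_C = β·I_B = 150×0.00788 = 1.18 mA.
V_CE = V_CC − I_C·R_C = 6.4 − 1.18×2.2 = 3.8 V > V_CE(sat), so the active-region assumption holds.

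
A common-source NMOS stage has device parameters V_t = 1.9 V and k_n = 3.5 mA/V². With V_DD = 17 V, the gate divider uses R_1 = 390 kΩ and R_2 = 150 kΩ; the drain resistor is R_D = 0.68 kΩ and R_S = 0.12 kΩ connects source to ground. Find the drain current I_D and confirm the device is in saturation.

I_D ≈ 6.9 mA

V_G = V_DD·R_2/(R_1+R_2) = 17×150/540 = 4.72 V.
Assume saturation: I_D = (k_n/2)(V_GS − V_t)² with V_GS = V_G − I_D·R_S = 4.72 − 0.12·I_D.
Substituting gives 0.0252·I_D² − 2.19·I_D + 13.9 = 0, with roots I_D = 6.93 or 79.8 mA.
The root I_D = 79.8 mA gives V_GS = -4.85 V ≤ V_t, so take I_D = 6.93 mA.
Then V_GS = 3.89 V and V_DS = V_DD − I_D(R_D+R_S) = 17 − 6.93×0.8 = 11.5 V.
Saturation requires V_DS ≥ V_GS − V_t = 1.99 V; 11.5 ≥ 1.99 ✓.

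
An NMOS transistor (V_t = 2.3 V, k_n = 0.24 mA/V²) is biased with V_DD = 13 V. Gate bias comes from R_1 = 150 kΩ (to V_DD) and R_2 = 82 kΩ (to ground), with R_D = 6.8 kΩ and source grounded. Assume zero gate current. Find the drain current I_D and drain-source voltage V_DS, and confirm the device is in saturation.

V_G = V_DD·R_2/(R_1+R_2) = 13×82/232 = 4.59 V. With the source grounded, V_GS = V_G = 4.59 V.
Assume saturation: I_D = (k_n/2)(V_GS − V_t)² = (0.24/2)×(4.59 − 2.3)² = 0.12×2.29² = 0.632 mA.
V_DS = V_DD − I_D·R_D = 13 − 0.632×6.8 = 8.7 V.
Saturation requires V_DS ≥ V_GS − V_t = 2.29 V; 8.7 ≥ 2.29 ✓.

I_D ≈ 0.63 mA, V_DS ≈ 8.7 V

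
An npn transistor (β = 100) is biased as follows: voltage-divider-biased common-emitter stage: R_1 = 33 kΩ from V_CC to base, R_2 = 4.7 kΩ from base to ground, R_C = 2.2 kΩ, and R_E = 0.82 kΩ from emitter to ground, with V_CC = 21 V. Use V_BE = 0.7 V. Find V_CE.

V_CE ≈ 14 V

Thevenize the base divider: V_Th = V_CC·R_2/(R_1+R_2) = 21×4.7/37.7 = 2.62 V, R_Th = R_1‖R_2 = 4.11 kΩ.
Base-emitter loop: V_Th = I_B·R_Th + V_BE + (β+1)I_B·R_E, so I_B = (2.62 − 0.7) / (4.11 + 101×0.82) = 0.0221 mA.
I_C = β·I_B = 100×0.0221 = 2.21 mA, and I_E = (β+1)I_B = 2.23 mA.
V_CE = V_CC − I_C·R_C − I_E·R_E = 21 − 2.21×2.2 − 2.23×0.82 = 14.3 V.
V_CE = 14.3 V > 0.2 V confirms active-region operation.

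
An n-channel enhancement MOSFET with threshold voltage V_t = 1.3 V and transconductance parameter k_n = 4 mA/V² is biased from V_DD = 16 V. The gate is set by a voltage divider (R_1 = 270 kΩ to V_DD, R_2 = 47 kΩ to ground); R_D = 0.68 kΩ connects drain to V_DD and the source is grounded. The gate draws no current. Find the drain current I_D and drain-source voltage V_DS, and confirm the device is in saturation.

V_G = V_DD·R_2/(R_1+R_2) = 16×47/317 = 2.37 V. With the source grounded, V_GS = V_G = 2.37 V.
Assume saturation: I_D = (k_n/2)(V_GS − V_t)² = (4/2)×(2.37 − 1.3)² = 2×1.07² = 2.3 mA.
V_DS = V_DD − I_D·R_D = 16 − 2.3×0.68 = 14.4 V.
Saturation requires V_DS ≥ V_GS − V_t = 1.07 V; 14.4 ≥ 1.07 ✓.

I_D ≈ 2.3 mA, V_DS ≈ 14 V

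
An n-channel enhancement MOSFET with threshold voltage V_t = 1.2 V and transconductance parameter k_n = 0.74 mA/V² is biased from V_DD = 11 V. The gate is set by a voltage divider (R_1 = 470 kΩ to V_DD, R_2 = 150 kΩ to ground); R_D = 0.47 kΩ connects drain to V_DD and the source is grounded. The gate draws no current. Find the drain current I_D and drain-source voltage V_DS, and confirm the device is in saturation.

V_G = V_DD·R_2/(R_1+R_2) = 11×150/620 = 2.66 V. With the source grounded, V_GS = V_G = 2.66 V.
Assume saturation: I_D = (k_n/2)(V_GS − V_t)² = (0.74/2)×(2.66 − 1.2)² = 0.37×1.46² = 0.79 mA.
V_DS = V_DD − I_D·R_D = 11 − 0.79×0.47 = 10.6 V.
Saturation requires V_DS ≥ V_GS − V_t = 1.46 V; 10.6 ≥ 1.46 ✓.

I_D ≈ 0.79 mA, V_DS ≈ 11 V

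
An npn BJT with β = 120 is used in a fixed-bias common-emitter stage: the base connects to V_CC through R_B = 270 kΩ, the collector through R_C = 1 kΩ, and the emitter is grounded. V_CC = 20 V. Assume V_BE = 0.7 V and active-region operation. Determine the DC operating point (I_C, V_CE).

Base loop: V_CC = I_B·R_B + V_BE, so I_B = (20 − 0.7)/270 kΩ = 0.0715 mA.
In the active region I_C = β·I_B = 120 × 0.0715 = 8.58 mA.
Collector loop: V_CE = V_CC − I_C·R_C = 20 − 8.58×1 = 11.4 V.
Since V_CE = 11.4 V > V_CE(sat) ≈ 0.2 V, the transistor is in the active region as assumed.

I_C ≈ 8.6 mA, V_CE ≈ 11 V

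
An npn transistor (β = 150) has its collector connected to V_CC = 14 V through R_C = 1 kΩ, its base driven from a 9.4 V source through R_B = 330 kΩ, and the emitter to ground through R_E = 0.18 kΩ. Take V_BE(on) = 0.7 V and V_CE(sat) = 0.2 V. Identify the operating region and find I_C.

active; I_C ≈ 3.7 mA

Assume active. Base-emitter loop: I_B = (V_BB − V_BE)/(R_B + (β+1)R_E) = (9.4 − 0.7)/(330 + 151×0.18) = 0.0244 mA.
I_C = β·I_B = 150×0.0244 = 3.65 mA.
V_CE = V_CC − I_C·R_C − I_E·R_E = 14 − 3.65×1 − 3.68×0.18 = 9.68 V > V_CE(sat), so the active-region assumption holds.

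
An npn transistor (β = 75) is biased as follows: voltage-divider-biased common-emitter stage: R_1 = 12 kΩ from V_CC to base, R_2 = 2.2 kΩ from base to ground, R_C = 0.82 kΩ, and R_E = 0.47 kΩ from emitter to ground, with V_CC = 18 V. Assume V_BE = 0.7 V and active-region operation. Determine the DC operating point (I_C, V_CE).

Thevenize the base divider: V_Th = V_CC·R_2/(R_1+R_2) = 18×2.2/14.2 = 2.79 V, R_Th = R_1‖R_2 = 1.86 kΩ.
Base-emitter loop: V_Th = I_B·R_Th + V_BE + (β+1)I_B·R_E, so I_B = (2.79 − 0.7) / (1.86 + 76×0.47) = 0.0556 mA.
I_C = β·I_B = 75×0.0556 = 4.17 mA, and I_E = (β+1)I_B = 4.22 mA.
V_CE = V_CC − I_C·R_C − I_E·R_E = 18 − 4.17×0.82 − 4.22×0.47 = 12.6 V.
V_CE = 12.6 V > 0.2 V confirms active-region operation.

I_C ≈ 4.2 mA, V_CE ≈ 13 V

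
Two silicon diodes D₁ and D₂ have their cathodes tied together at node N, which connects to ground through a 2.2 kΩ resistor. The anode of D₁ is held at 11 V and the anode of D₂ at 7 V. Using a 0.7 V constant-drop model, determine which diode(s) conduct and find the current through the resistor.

Only D₁ conducts; I_R ≈ 4.7 mA

Assume both conduct. Then node N would need to be at both 11−0.7 = 10.3 V and 7−0.7 = 6.3 V, which is impossible.
Assume only D₁ conducts: V_N = 11 − 0.7 = 10.3 V, so I_R = 10.3/2.2 = 4.68 mA.
Check D₂: its anode-to-cathode voltage is 7 − 10.3 = -3.3 V < 0.7 V, so it is off. The assumption is consistent.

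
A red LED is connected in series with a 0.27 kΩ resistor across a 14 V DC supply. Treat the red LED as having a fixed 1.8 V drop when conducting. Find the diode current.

I ≈ 45 mA

KVL around the loop: 14 = V_D + I·R = 1.8 + I × 0.27 kΩ.
So I = (14 − 1.8) / 0.27 kΩ = 12.2 / 0.27 = 45.2 mA.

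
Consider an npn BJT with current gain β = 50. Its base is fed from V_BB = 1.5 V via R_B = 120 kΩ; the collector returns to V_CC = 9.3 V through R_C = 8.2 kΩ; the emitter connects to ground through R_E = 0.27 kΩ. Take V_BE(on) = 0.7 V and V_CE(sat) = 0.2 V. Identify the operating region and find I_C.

Assume active. Base-emitter loop: I_B = (V_BB − V_BE)/(R_B + (β+1)R_E) = (1.5 − 0.7)/(120 + 51×0.27) = 0.00598 mA.
I_C = β·I_B = 50×0.00598 = 0.299 mA.
V_CE = V_CC − I_C·R_C − I_E·R_E = 9.3 − 0.299×8.2 − 0.305×0.27 = 6.77 V > V_CE(sat), so the active-region assumption holds.

active; I_C ≈ 0.3 mA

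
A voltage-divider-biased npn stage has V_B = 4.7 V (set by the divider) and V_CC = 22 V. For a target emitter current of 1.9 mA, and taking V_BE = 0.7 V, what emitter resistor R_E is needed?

R_E ≈ 2.1 kΩ

V_E = V_B − V_BE = 4.7 − 0.7 = 4 V.
R_E = V_E / I_E = 4 / 1.9 = 2.11 kΩ.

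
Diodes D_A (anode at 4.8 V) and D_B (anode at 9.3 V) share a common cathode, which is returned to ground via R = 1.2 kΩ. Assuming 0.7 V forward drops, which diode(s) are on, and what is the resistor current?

Only D_B conducts; I_R ≈ 7.2 mA

Assume both conduct. Then node N would need to be at both 4.8−0.7 = 4.1 V and 9.3−0.7 = 8.6 V, which is impossible.
Assume only D_B conducts: V_N = 9.3 − 0.7 = 8.6 V, so I_R = 8.6/1.2 = 7.17 mA.
Check D_A: its anode-to-cathode voltage is 4.8 − 8.6 = -3.8 V < 0.7 V, so it is off. The assumption is consistent.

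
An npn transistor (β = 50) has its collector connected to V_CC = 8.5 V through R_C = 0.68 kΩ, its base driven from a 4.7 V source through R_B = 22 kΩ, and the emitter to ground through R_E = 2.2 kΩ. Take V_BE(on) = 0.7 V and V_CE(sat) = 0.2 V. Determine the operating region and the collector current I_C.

Assume active. Base-emitter loop: I_B = (V_BB − V_BE)/(R_B + (β+1)R_E) = (4.7 − 0.7)/(22 + 51×2.2) = 0.0298 mA.
I_C = β·I_B = 50×0.0298 = 1.49 mA.
V_CE = V_CC − I_C·R_C − I_E·R_E = 8.5 − 1.49×0.68 − 1.52×2.2 = 4.14 V > V_CE(sat), so the active-region assumption holds.

active; I_C ≈ 1.5 mA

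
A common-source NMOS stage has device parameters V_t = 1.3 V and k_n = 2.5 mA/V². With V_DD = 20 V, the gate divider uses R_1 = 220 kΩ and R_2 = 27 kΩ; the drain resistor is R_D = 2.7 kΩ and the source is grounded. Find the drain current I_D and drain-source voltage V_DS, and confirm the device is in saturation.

V_G = V_DD·R_2/(R_1+R_2) = 20×27/247 = 2.19 V. With the source grounded, V_GS = V_G = 2.19 V.
Assume saturation: I_D = (k_n/2)(V_GS − V_t)² = (2.5/2)×(2.19 − 1.3)² = 1.25×0.886² = 0.982 mA.
V_DS = V_DD − I_D·R_D = 20 − 0.982×2.7 = 17.3 V.
Saturation requires V_DS ≥ V_GS − V_t = 0.886 V; 17.3 ≥ 0.886 ✓.

I_D ≈ 0.98 mA, V_DS ≈ 17 V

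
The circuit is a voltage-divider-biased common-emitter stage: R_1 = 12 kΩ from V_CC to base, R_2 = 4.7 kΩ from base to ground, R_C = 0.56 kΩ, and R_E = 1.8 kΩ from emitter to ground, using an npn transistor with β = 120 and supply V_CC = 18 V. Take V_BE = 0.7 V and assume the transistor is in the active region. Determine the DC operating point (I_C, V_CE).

Thevenize the base divider: V_Th = V_CC·R_2/(R_1+R_2) = 18×4.7/16.7 = 5.07 V, R_Th = R_1‖R_2 = 3.38 kΩ.
Base-emitter loop: V_Th = I_B·R_Th + V_BE + (β+1)I_B·R_E, so I_B = (5.07 − 0.7) / (3.38 + 121×1.8) = 0.0197 mA.
I_C = β·I_B = 120×0.0197 = 2.37 mA, and I_E = (β+1)I_B = 2.39 mA.
V_CE = V_CC − I_C·R_C − I_E·R_E = 18 − 2.37×0.56 − 2.39×1.8 = 12.4 V.
V_CE = 12.4 V > 0.2 V confirms active-region operation.

I_C ≈ 2.4 mA, V_CE ≈ 12 V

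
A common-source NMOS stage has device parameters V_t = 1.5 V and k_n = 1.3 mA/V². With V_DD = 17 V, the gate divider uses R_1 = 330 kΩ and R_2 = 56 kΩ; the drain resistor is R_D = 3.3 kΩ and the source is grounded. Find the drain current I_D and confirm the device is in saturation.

V_G = V_DD·R_2/(R_1+R_2) = 17×56/386 = 2.47 V. With the source grounded, V_GS = V_G = 2.47 V.
Assume saturation: I_D = (k_n/2)(V_GS − V_t)² = (1.3/2)×(2.47 − 1.5)² = 0.65×0.966² = 0.607 mA.
V_DS = V_DD − I_D·R_D = 17 − 0.607×3.3 = 15 V.
Saturation requires V_DS ≥ V_GS − V_t = 0.966 V; 15 ≥ 0.966 ✓.

I_D ≈ 0.61 mA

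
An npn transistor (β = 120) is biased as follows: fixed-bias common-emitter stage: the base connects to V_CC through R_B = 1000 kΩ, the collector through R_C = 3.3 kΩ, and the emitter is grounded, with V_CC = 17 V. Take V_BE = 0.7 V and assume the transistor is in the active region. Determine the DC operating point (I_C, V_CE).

I_C ≈ 2 mA, V_CE ≈ 11 V

Base loop: V_CC = I_B·R_B + V_BE, so I_B = (17 − 0.7)/1000 kΩ = 0.0163 mA.
In the active region I_C = β·I_B = 120 × 0.0163 = 1.96 mA.
Collector loop: V_CE = V_CC − I_C·R_C = 17 − 1.96×3.3 = 10.5 V.
Since V_CE = 10.5 V > V_CE(sat) ≈ 0.2 V, the transistor is in the active region as assumed.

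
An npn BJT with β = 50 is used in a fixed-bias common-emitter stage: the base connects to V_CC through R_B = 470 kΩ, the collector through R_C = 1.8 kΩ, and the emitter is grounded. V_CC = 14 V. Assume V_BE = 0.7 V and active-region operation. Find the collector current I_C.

I_C ≈ 1.4 mA

Base loop: V_CC = I_B·R_B + V_BE, so I_B = (14 − 0.7)/470 kΩ = 0.0283 mA.
In the active region I_C = β·I_B = 50 × 0.0283 = 1.41 mA.
Collector loop: V_CE = V_CC − I_C·R_C = 14 − 1.41×1.8 = 11.5 V.
Since V_CE = 11.5 V > V_CE(sat) ≈ 0.2 V, the transistor is in the active region as assumed.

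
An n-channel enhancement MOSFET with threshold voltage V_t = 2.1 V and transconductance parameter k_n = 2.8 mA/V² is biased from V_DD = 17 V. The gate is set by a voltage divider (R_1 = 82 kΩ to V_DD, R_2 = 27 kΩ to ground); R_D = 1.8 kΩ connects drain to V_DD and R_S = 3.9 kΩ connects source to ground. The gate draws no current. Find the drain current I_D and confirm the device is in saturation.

I_D ≈ 0.4 mA

V_G = V_DD·R_2/(R_1+R_2) = 17×27/109 = 4.21 V.
Assume saturation: I_D = (k_n/2)(V_GS − V_t)² with V_GS = V_G − I_D·R_S = 4.21 − 3.9·I_D.
Substituting gives 21.3·I_D² − 24.1·I_D + 6.24 = 0, with roots I_D = 0.404 or 0.726 mA.
The root I_D = 0.726 mA gives V_GS = 1.38 V ≤ V_t, so take I_D = 0.404 mA.
Then V_GS = 2.64 V and V_DS = V_DD − I_D(R_D+R_S) = 17 − 0.404×5.7 = 14.7 V.
Saturation requires V_DS ≥ V_GS − V_t = 0.537 V; 14.7 ≥ 0.537 ✓.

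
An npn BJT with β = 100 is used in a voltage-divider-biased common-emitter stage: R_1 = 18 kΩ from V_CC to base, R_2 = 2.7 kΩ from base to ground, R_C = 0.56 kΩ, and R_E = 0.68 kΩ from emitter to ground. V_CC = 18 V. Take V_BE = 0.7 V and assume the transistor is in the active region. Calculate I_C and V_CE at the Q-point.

I_C ≈ 2.3 mA, V_CE ≈ 15 V

Thevenize the base divider: V_Th = V_CC·R_2/(R_1+R_2) = 18×2.7/20.7 = 2.35 V, R_Th = R_1‖R_2 = 2.35 kΩ.
Base-emitter loop: V_Th = I_B·R_Th + V_BE + (β+1)I_B·R_E, so I_B = (2.35 − 0.7) / (2.35 + 101×0.68) = 0.0232 mA.
I_C = β·I_B = 100×0.0232 = 2.32 mA, and I_E = (β+1)I_B = 2.34 mA.
V_CE = V_CC − I_C·R_C − I_E·R_E = 18 − 2.32×0.56 − 2.34×0.68 = 15.1 V.
V_CE = 15.1 V > 0.2 V confirms active-region operation.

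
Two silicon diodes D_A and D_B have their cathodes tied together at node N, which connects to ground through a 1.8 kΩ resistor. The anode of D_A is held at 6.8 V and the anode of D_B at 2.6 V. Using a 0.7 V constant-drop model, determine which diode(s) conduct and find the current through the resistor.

Only D_A conducts; I_R ≈ 3.4 mA

Assume both conduct. Then node N would need to be at both 6.8−0.7 = 6.1 V and 2.6−0.7 = 1.9 V, which is impossible.
Assume only D_A conducts: V_N = 6.8 − 0.7 = 6.1 V, so I_R = 6.1/1.8 = 3.39 mA.
Check D_B: its anode-to-cathode voltage is 2.6 − 6.1 = -3.5 V < 0.7 V, so it is off. The assumption is consistent.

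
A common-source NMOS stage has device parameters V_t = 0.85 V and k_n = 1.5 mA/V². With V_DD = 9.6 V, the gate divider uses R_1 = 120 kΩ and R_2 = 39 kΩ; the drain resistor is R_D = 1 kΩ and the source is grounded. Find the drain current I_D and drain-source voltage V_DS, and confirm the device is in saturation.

V_G = V_DD·R_2/(R_1+R_2) = 9.6×39/159 = 2.35 V. With the source grounded, V_GS = V_G = 2.35 V.
Assume saturation: I_D = (k_n/2)(V_GS − V_t)² = (1.5/2)×(2.35 − 0.85)² = 0.75×1.5² = 1.7 mA.
V_DS = V_DD − I_D·R_D = 9.6 − 1.7×1 = 7.9 V.
Saturation requires V_DS ≥ V_GS − V_t = 1.5 V; 7.9 ≥ 1.5 ✓.

I_D ≈ 1.7 mA, V_DS ≈ 7.9 V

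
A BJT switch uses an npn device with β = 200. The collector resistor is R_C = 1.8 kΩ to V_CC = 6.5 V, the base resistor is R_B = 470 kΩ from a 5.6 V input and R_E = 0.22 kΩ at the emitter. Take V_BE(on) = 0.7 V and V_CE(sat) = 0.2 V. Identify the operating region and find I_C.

active; I_C ≈ 1.9 mA

Assume active. Base-emitter loop: I_B = (V_BB − V_BE)/(R_B + (β+1)R_E) = (5.6 − 0.7)/(470 + 201×0.22) = 0.00953 mA.
I_C = β·I_B = 200×0.00953 = 1.91 mA.
V_CE = V_CC − I_C·R_C − I_E·R_E = 6.5 − 1.91×1.8 − 1.92×0.22 = 2.65 V > V_CE(sat), so the active-region assumption holds.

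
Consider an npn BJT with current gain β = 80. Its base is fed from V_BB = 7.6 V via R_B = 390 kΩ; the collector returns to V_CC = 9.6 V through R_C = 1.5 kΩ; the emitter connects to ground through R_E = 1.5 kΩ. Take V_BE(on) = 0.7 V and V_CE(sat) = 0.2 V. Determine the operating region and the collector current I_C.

active; I_C ≈ 1.1 mA

Assume active. Base-emitter loop: I_B = (V_BB − V_BE)/(R_B + (β+1)R_E) = (7.6 − 0.7)/(390 + 81×1.5) = 0.0135 mA.
I_C = β·I_B = 80×0.0135 = 1.08 mA.
V_CE = V_CC − I_C·R_C − I_E·R_E = 9.6 − 1.08×1.5 − 1.09×1.5 = 6.34 V > V_CE(sat), so the active-region assumption holds.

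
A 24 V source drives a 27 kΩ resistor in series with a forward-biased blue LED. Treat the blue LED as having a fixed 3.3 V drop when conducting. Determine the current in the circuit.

I ≈ 0.77 mA

KVL around the loop: 24 = V_D + I·R = 3.3 + I × 27 kΩ.
So I = (24 − 3.3) / 27 kΩ = 20.7 / 27 = 0.767 mA.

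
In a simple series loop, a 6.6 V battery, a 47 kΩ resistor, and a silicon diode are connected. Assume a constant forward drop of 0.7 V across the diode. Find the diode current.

I ≈ 0.13 mA

KVL around the loop: 6.6 = V_D + I·R = 0.7 + I × 47 kΩ.
So I = (6.6 − 0.7) / 47 kΩ = 5.9 / 47 = 0.126 mA.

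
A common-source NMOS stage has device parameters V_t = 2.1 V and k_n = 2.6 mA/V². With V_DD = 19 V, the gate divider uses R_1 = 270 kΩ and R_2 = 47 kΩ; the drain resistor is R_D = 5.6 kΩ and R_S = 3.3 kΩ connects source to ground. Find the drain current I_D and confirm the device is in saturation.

I_D ≈ 0.12 mA

V_G = V_DD·R_2/(R_1+R_2) = 19×47/317 = 2.82 V.
Assume saturation: I_D = (k_n/2)(V_GS − V_t)² with V_GS = V_G − I_D·R_S = 2.82 − 3.3·I_D.
Substituting gives 14.2·I_D² − 7.15·I_D + 0.668 = 0, with roots I_D = 0.124 or 0.381 mA.
The root I_D = 0.381 mA gives V_GS = 1.56 V ≤ V_t, so take I_D = 0.124 mA.
Then V_GS = 2.41 V and V_DS = V_DD − I_D(R_D+R_S) = 19 − 0.124×8.9 = 17.9 V.
Saturation requires V_DS ≥ V_GS − V_t = 0.309 V; 17.9 ≥ 0.309 ✓.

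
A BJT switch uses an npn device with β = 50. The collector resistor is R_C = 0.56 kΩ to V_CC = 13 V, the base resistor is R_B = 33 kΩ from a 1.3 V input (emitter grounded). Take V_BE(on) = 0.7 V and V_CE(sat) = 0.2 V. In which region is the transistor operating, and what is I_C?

active; I_C ≈ 0.91 mA

Assume active. Base-emitter loop: I_B = (V_BB − V_BE)/R_B = (1.3 − 0.7)/33 = 0.0182 mA.
I_C = β·I_B = 50×0.0182 = 0.909 mA.
V_CE = V_CC − I_C·R_C = 13 − 0.909×0.56 = 12.5 V > V_CE(sat), so the active-region assumption holds.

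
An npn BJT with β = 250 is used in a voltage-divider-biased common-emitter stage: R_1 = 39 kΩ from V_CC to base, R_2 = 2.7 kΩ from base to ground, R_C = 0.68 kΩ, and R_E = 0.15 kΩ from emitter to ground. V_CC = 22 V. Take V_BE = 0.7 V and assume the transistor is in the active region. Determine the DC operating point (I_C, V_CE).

Thevenize the base divider: V_Th = V_CC·R_2/(R_1+R_2) = 22×2.7/41.7 = 1.42 V, R_Th = R_1‖R_2 = 2.53 kΩ.
Base-emitter loop: V_Th = I_B·R_Th + V_BE + (β+1)I_B·R_E, so I_B = (1.42 − 0.7) / (2.53 + 251×0.15) = 0.018 mA.
I_C = β·I_B = 250×0.018 = 4.51 mA, and I_E = (β+1)I_B = 4.53 mA.
V_CE = V_CC − I_C·R_C − I_E·R_E = 22 − 4.51×0.68 − 4.53×0.15 = 18.3 V.
V_CE = 18.3 V > 0.2 V confirms active-region operation.

I_C ≈ 4.5 mA, V_CE ≈ 18 V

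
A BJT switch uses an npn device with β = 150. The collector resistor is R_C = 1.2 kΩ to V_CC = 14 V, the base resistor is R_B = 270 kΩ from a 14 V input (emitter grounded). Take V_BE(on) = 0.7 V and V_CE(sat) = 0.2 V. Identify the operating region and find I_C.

active; I_C ≈ 7.4 mA

Assume active. Base-emitter loop: I_B = (V_BB − V_BE)/R_B = (14 − 0.7)/270 = 0.0493 mA.
I_C = β·I_B = 150×0.0493 = 7.39 mA.
V_CE = V_CC − I_C·R_C = 14 − 7.39×1.2 = 5.13 V > V_CE(sat), so the active-region assumption holds.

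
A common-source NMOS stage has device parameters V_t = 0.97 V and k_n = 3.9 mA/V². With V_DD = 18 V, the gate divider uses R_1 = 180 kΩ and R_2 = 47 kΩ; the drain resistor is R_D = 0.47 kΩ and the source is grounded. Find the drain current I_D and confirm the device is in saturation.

V_G = V_DD·R_2/(R_1+R_2) = 18×47/227 = 3.73 V. With the source grounded, V_GS = V_G = 3.73 V.
Assume saturation: I_D = (k_n/2)(V_GS − V_t)² = (3.9/2)×(3.73 − 0.97)² = 1.95×2.76² = 14.8 mA.
V_DS = V_DD − I_D·R_D = 18 − 14.8×0.47 = 11 V.
Saturation requires V_DS ≥ V_GS − V_t = 2.76 V; 11 ≥ 2.76 ✓.

I_D ≈ 15 mA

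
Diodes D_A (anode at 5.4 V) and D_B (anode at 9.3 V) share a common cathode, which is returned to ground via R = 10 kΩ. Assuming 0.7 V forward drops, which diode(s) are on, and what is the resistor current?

Only D_B conducts; I_R ≈ 0.86 mA

Assume both conduct. Then node N would need to be at both 5.4−0.7 = 4.7 V and 9.3−0.7 = 8.6 V, which is impossible.
Assume only D_B conducts: V_N = 9.3 − 0.7 = 8.6 V, so I_R = 8.6/10 = 0.86 mA.
Check D_A: its anode-to-cathode voltage is 5.4 − 8.6 = -3.2 V < 0.7 V, so it is off. The assumption is consistent.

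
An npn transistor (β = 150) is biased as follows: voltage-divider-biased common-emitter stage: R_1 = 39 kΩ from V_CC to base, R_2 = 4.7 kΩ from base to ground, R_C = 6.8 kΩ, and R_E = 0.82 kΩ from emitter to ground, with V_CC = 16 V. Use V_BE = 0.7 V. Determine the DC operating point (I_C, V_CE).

Thevenize the base divider: V_Th = V_CC·R_2/(R_1+R_2) = 16×4.7/43.7 = 1.72 V, R_Th = R_1‖R_2 = 4.19 kΩ.
Base-emitter loop: V_Th = I_B·R_Th + V_BE + (β+1)I_B·R_E, so I_B = (1.72 − 0.7) / (4.19 + 151×0.82) = 0.00797 mA.
I_C = β·I_B = 150×0.00797 = 1.2 mA, and I_E = (β+1)I_B = 1.2 mA.
V_CE = V_CC − I_C·R_C − I_E·R_E = 16 − 1.2×6.8 − 1.2×0.82 = 6.88 V.
V_CE = 6.88 V > 0.2 V confirms active-region operation.

I_C ≈ 1.2 mA, V_CE ≈ 6.9 V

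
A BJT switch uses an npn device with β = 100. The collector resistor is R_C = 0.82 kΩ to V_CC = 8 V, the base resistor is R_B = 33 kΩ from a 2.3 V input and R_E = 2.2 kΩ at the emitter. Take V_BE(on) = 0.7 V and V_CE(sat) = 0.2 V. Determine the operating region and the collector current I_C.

Assume active. Base-emitter loop: I_B = (V_BB − V_BE)/(R_B + (β+1)R_E) = (2.3 − 0.7)/(33 + 101×2.2) = 0.00627 mA.
I_C = β·I_B = 100×0.00627 = 0.627 mA.
V_CE = V_CC − I_C·R_C − I_E·R_E = 8 − 0.627×0.82 − 0.633×2.2 = 6.09 V > V_CE(sat), so the active-region assumption holds.

active; I_C ≈ 0.63 mA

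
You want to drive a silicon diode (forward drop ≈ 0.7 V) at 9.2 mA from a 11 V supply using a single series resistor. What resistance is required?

R ≈ 1.1 kΩ

The resistor drops V_S − V_D = 11 − 0.7 = 10.3 V at 9.2 mA.
R = 10.3 V / 9.2 mA = 1.12 kΩ.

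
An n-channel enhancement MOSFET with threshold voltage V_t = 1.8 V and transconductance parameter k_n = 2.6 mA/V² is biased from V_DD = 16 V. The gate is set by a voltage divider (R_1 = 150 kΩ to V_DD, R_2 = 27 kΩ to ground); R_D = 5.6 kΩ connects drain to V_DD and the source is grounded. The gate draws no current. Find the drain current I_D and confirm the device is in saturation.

V_G = V_DD·R_2/(R_1+R_2) = 16×27/177 = 2.44 V. With the source grounded, V_GS = V_G = 2.44 V.
Assume saturation: I_D = (k_n/2)(V_GS − V_t)² = (2.6/2)×(2.44 − 1.8)² = 1.3×0.641² = 0.534 mA.
V_DS = V_DD − I_D·R_D = 16 − 0.534×5.6 = 13 V.
Saturation requires V_DS ≥ V_GS − V_t = 0.641 V; 13 ≥ 0.641 ✓.

I_D ≈ 0.53 mA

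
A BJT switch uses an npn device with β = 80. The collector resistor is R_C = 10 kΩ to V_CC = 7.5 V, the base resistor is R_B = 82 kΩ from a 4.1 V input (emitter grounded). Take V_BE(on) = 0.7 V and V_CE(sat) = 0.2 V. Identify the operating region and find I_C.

saturation; I_C ≈ 0.73 mA

Assume active: I_B = (4.1 − 0.7)/82 = 0.0415 mA, giving I_C = β·I_B = 3.32 mA.
But then V_CE = 7.5 − 3.32×10 = -25.7 V < V_CE(sat) = 0.2 V — impossible in the active region.
So the transistor is saturated. With V_CE = 0.2 V, I_C = (V_CC − 0.2)/R_C = 7.3/10 = 0.73 mA.
Check: β·I_B = 3.32 mA > I_C = 0.73 mA, confirming saturation.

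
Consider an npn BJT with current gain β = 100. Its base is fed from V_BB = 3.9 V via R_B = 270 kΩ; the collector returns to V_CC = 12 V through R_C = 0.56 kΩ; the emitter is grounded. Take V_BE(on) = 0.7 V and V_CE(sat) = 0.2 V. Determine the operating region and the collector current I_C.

Assume active. Base-emitter loop: I_B = (V_BB − V_BE)/R_B = (3.9 − 0.7)/270 = 0.0119 mA.
I_C = β·I_B = 100×0.0119 = 1.19 mA.
V_CE = V_CC − I_C·R_C = 12 − 1.19×0.56 = 11.3 V > V_CE(sat), so the active-region assumption holds.

active; I_C ≈ 1.2 mA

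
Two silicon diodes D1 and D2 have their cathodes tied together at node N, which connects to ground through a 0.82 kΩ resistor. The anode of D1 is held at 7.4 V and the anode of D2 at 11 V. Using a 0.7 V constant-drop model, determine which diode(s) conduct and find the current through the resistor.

Assume both conduct. Then node N would need to be at both 7.4−0.7 = 6.7 V and 11−0.7 = 10.3 V, which is impossible.
Assume only D2 conducts: V_N = 11 − 0.7 = 10.3 V, so I_R = 10.3/0.82 = 12.6 mA.
Check D1: its anode-to-cathode voltage is 7.4 − 10.3 = -2.9 V < 0.7 V, so it is off. The assumption is consistent.

Only D2 conducts; I_R ≈ 13 mA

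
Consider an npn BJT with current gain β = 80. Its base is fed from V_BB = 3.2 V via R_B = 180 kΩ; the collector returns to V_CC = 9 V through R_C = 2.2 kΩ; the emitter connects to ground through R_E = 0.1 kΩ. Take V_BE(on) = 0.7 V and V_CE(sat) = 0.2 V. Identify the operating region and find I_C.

active; I_C ≈ 1.1 mA

Assume active. Base-emitter loop: I_B = (V_BB − V_BE)/(R_B + (β+1)R_E) = (3.2 − 0.7)/(180 + 81×0.1) = 0.0133 mA.
I_C = β·I_B = 80×0.0133 = 1.06 mA.
V_CE = V_CC − I_C·R_C − I_E·R_E = 9 − 1.06×2.2 − 1.08×0.1 = 6.55 V > V_CE(sat), so the active-region assumption holds.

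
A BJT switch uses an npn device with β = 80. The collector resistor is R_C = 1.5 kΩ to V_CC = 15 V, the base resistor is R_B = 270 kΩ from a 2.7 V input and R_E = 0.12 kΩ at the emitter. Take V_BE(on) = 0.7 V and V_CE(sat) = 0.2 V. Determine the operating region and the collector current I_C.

Assume active. Base-emitter loop: I_B = (V_BB − V_BE)/(R_B + (β+1)R_E) = (2.7 − 0.7)/(270 + 81×0.12) = 0.00715 mA.
I_C = β·I_B = 80×0.00715 = 0.572 mA.
V_CE = V_CC − I_C·R_C − I_E·R_E = 15 − 0.572×1.5 − 0.579×0.12 = 14.1 V > V_CE(sat), so the active-region assumption holds.

active; I_C ≈ 0.57 mA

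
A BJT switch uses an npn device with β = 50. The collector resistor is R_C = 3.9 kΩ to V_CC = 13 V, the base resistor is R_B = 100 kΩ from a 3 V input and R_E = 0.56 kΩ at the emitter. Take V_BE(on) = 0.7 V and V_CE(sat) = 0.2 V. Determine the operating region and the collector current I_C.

Assume active. Base-emitter loop: I_B = (V_BB − V_BE)/(R_B + (β+1)R_E) = (3 − 0.7)/(100 + 51×0.56) = 0.0179 mA.
I_C = β·I_B = 50×0.0179 = 0.895 mA.
V_CE = V_CC − I_C·R_C − I_E·R_E = 13 − 0.895×3.9 − 0.912×0.56 = 9 V > V_CE(sat), so the active-region assumption holds.

active; I_C ≈ 0.89 mA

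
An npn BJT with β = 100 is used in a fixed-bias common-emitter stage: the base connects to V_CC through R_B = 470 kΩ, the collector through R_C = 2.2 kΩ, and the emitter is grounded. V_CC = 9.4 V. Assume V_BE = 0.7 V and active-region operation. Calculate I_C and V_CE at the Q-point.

I_C ≈ 1.9 mA, V_CE ≈ 5.3 V

Base loop: V_CC = I_B·R_B + V_BE, so I_B = (9.4 − 0.7)/470 kΩ = 0.0185 mA.
In the active region I_C = β·I_B = 100 × 0.0185 = 1.85 mA.
Collector loop: V_CE = V_CC − I_C·R_C = 9.4 − 1.85×2.2 = 5.33 V.
Since V_CE = 5.33 V > V_CE(sat) ≈ 0.2 V, the transistor is in the active region as assumed.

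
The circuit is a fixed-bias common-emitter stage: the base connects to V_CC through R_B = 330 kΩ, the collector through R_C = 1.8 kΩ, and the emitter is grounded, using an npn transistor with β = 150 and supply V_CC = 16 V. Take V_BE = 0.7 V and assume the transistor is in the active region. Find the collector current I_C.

Base loop: V_CC = I_B·R_B + V_BE, so I_B = (16 − 0.7)/330 kΩ = 0.0464 mA.
In the active region I_C = β·I_B = 150 × 0.0464 = 6.95 mA.
Collector loop: V_CE = V_CC − I_C·R_C = 16 − 6.95×1.8 = 3.48 V.
Since V_CE = 3.48 V > V_CE(sat) ≈ 0.2 V, the transistor is in the active region as assumed.

I_C ≈ 7 mA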